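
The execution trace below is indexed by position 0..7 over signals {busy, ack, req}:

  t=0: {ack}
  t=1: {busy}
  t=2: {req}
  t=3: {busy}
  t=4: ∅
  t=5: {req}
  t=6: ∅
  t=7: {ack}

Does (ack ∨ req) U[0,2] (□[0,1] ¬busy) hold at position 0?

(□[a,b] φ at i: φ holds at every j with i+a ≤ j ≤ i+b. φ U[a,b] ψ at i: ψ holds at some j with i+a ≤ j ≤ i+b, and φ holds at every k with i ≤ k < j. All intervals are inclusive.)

False

Need some j in [0,2] with □[0,1] ¬busy, and (ack ∨ req) at every k in [0,j-1].
  j=0: □[0,1] ¬busy — fails at 1.
  j=1: □[0,1] ¬busy — fails at 1.
  j=2: □[0,1] ¬busy — fails at 3.
No j in the window works → until fails.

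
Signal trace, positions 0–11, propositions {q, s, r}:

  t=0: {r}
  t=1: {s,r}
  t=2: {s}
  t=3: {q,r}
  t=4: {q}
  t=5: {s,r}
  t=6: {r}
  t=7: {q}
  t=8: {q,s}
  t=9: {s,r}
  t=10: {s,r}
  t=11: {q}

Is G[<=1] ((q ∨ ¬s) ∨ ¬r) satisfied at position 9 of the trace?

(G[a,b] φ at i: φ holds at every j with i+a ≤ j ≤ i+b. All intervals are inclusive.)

False

Check ((q ∨ ¬s) ∨ ¬r) at every j in [9,10]:
  j=9: false
  j=10: false
Fails at j=9 → formula fails.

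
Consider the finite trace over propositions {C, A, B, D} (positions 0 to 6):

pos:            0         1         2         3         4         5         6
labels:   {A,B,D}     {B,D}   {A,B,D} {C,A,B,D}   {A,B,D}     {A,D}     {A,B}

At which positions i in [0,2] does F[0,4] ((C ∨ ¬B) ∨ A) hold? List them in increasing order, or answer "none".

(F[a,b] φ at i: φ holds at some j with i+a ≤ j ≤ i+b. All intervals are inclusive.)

0, 1, 2

Evaluate at each i in [0,2]:
  i=0: ✓ (witness j=0)
  i=1: ✓ (witness j=2)
  i=2: ✓ (witness j=2)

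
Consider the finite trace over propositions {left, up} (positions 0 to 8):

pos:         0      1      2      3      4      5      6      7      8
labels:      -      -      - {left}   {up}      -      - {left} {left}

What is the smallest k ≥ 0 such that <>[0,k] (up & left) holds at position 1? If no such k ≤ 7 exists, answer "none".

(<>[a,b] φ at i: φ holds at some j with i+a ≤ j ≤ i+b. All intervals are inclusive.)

none

Scan j = 1,2,… for (up & left):
  j=1: fails
  j=2: fails
  j=3: fails
  j=4: fails
  j=5: fails
  j=6: fails
  j=7: fails
  j=8: fails
No j in [1,8] satisfies it → none.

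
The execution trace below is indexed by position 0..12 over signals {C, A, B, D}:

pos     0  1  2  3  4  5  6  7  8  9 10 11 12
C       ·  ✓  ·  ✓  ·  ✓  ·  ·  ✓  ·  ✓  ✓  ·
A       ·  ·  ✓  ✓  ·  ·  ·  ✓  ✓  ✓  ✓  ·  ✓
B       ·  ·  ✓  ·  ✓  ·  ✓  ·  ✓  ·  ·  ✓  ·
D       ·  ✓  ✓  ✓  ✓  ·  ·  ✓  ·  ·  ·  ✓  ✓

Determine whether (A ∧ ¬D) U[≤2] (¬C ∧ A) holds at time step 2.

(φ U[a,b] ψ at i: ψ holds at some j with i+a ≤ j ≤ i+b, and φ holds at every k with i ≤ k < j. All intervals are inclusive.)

Holds

Need some j in [2,4] with (¬C ∧ A), and (A ∧ ¬D) at every k in [2,j-1].
  j=2: (¬C ∧ A) holds; no prefix to check → satisfied.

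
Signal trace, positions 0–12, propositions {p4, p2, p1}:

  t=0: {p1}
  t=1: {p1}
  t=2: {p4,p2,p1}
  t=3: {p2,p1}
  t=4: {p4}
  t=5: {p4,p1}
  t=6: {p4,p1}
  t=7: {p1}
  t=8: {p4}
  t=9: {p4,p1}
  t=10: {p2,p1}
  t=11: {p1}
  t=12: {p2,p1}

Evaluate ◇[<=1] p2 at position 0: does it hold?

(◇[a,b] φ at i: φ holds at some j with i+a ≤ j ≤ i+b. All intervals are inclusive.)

Check p2 at each j in [0,1]:
  j=0: false
  j=1: false
No position in the window satisfies it → formula fails.

False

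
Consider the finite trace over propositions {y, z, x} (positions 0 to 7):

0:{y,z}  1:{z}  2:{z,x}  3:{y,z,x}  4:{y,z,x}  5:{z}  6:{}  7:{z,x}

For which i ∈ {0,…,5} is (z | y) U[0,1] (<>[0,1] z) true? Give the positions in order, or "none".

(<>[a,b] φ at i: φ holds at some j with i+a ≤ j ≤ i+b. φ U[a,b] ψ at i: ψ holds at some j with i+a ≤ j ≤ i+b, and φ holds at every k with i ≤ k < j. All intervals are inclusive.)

0, 1, 2, 3, 4, 5

Evaluate at each i in [0,5]:
  i=0: ✓ (rhs at j=0)
  i=1: ✓ (rhs at j=1)
  i=2: ✓ (rhs at j=2)
  i=3: ✓ (rhs at j=3)
  i=4: ✓ (rhs at j=4)
  i=5: ✓ (rhs at j=5)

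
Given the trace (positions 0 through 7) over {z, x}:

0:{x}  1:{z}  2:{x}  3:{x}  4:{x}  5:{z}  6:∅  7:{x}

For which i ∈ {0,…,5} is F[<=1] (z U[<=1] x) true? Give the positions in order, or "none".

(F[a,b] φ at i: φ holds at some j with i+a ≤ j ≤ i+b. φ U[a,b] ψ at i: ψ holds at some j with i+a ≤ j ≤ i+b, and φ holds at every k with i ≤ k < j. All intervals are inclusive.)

0, 1, 2, 3, 4

Evaluate at each i in [0,5]:
  i=0: ✓ (witness j=0)
  i=1: ✓ (witness j=1)
  i=2: ✓ (witness j=2)
  i=3: ✓ (witness j=3)
  i=4: ✓ (witness j=4)
  i=5: ✗ (none in [5,6])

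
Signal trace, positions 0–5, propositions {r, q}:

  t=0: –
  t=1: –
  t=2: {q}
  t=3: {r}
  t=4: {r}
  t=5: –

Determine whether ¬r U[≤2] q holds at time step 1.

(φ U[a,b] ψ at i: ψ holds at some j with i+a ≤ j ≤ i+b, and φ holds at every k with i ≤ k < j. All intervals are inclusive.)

Need some j in [1,3] with q, and ¬r at every k in [1,j-1].
  j=1: q false.
  j=2: q holds; ¬r holds at every k in [1,1] → satisfied.

Yes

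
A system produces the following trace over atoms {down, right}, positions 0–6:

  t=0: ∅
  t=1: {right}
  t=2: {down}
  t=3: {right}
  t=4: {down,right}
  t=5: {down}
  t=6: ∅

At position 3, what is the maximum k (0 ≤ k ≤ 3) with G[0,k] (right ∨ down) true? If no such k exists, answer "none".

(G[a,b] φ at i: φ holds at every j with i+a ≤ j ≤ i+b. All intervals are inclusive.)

2

(right ∨ down) must hold from j=3 onward; find where it first fails.
  j=3: holds
  j=4: holds
  j=5: holds
  j=6: fails
Holds on [3,5], so largest k = 2.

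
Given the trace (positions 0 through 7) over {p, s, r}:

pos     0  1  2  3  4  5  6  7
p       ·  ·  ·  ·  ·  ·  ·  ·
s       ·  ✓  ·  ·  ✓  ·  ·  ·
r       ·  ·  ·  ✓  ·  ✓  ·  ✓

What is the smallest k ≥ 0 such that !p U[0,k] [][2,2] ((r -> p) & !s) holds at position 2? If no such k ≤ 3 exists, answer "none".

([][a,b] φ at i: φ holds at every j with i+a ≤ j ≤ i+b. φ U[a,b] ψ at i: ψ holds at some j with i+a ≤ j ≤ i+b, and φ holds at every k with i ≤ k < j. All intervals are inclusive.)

2

Need earliest j ≥ 2 with [][2,2] ((r -> p) & !s), and !p at every k in [2,j-1].
  j=2: rhs fails.
  j=3: rhs fails.
  j=4: rhs holds; lhs holds on [2,3]. k = 2.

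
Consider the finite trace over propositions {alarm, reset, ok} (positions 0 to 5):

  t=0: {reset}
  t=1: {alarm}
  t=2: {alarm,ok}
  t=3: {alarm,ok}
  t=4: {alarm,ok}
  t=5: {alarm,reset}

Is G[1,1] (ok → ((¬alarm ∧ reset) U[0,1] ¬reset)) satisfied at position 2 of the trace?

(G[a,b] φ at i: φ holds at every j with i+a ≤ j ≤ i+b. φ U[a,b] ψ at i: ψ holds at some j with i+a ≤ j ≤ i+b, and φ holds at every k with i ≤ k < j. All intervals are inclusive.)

Check (ok → ((¬alarm ∧ reset) U[0,1] ¬reset)) at every j in [3,3]:
  j=3: antecedent true; consequent holds → ✓
All positions satisfy it → formula holds.

True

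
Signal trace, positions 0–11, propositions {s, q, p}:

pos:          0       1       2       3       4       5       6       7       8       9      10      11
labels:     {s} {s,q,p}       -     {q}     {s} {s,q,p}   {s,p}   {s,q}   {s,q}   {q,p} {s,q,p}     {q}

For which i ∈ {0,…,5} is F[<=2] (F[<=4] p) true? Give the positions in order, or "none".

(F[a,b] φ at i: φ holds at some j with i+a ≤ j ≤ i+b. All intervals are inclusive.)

Evaluate at each i in [0,5]:
  i=0: ✓ (witness j=0)
  i=1: ✓ (witness j=1)
  i=2: ✓ (witness j=2)
  i=3: ✓ (witness j=3)
  i=4: ✓ (witness j=4)
  i=5: ✓ (witness j=5)

0, 1, 2, 3, 4, 5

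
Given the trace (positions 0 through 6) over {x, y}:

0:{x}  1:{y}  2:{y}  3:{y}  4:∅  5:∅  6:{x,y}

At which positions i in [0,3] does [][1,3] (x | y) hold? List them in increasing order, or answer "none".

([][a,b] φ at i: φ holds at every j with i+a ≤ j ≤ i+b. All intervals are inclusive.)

Evaluate at each i in [0,3]:
  i=0: ✓ (all of [1,3])
  i=1: ✗ (fails at j=4)
  i=2: ✗ (fails at j=4)
  i=3: ✗ (fails at j=4)

0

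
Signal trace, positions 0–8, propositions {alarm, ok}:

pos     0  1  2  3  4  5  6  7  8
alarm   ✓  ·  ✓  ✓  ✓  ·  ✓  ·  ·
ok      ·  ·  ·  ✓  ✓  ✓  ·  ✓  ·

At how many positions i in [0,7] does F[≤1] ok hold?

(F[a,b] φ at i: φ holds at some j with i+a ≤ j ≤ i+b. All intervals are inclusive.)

6

Evaluate at each i in [0,7]:
  i=0: ✗ (none in [0,1])
  i=1: ✗ (none in [1,2])
  i=2: ✓ (witness j=3)
  i=3: ✓ (witness j=3)
  i=4: ✓ (witness j=4)
  i=5: ✓ (witness j=5)
  i=6: ✓ (witness j=7)
  i=7: ✓ (witness j=7)
Positions where it holds: {2, 3, 4, 5, 6, 7} → 6.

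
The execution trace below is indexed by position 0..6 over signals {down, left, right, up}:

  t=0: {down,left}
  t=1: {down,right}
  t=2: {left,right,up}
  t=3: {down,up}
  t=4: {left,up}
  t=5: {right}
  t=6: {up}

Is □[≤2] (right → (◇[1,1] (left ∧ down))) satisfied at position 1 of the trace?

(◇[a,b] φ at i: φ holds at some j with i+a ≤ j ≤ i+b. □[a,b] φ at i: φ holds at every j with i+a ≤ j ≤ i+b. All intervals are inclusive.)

Check (right → (◇[1,1] (left ∧ down))) at every j in [1,3]:
  j=1: antecedent true; consequent fails (none in [2,2]) → ✗
  j=2: antecedent true; consequent fails (none in [3,3]) → ✗
  j=3: antecedent false → ✓
Fails at j=1 → formula fails.

No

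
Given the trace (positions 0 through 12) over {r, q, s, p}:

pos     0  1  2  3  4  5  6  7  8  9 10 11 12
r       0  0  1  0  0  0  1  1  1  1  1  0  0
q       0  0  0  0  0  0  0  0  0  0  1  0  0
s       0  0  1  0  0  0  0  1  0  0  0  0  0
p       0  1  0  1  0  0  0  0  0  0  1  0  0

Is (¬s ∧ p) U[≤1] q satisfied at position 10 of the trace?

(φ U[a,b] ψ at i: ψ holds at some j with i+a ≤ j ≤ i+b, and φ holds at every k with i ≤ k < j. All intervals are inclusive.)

Need some j in [10,11] with q, and (¬s ∧ p) at every k in [10,j-1].
  j=10: q holds; no prefix to check → satisfied.

Yes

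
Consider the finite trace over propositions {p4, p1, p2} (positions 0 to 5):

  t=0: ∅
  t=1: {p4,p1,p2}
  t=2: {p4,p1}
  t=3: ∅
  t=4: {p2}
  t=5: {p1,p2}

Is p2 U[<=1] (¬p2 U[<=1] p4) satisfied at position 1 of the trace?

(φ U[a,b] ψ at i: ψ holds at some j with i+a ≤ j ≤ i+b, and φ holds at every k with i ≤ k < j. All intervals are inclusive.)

Holds

Need some j in [1,2] with (¬p2 U[<=1] p4), and p2 at every k in [1,j-1].
  j=1: (¬p2 U[<=1] p4) holds; no prefix to check → satisfied.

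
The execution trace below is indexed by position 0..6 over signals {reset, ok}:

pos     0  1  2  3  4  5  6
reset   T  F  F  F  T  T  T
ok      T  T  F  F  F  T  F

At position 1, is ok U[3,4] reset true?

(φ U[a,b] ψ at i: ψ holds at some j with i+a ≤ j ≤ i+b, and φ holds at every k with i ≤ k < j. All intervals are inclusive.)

Need some j in [4,5] with reset, and ok at every k in [1,j-1].
  j=4: reset holds, but ok fails at k=2 → not this j.
  j=5: reset holds, but ok fails at k=2 → not this j.
No j in the window works → until fails.

Does not hold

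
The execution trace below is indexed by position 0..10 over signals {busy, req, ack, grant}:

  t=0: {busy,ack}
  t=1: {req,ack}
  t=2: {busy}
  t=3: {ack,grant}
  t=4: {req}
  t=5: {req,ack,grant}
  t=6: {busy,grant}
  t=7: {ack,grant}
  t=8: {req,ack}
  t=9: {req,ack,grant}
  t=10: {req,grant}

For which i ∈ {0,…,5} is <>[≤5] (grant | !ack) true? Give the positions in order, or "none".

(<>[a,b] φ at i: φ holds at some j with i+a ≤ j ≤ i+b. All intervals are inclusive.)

0, 1, 2, 3, 4, 5

Evaluate at each i in [0,5]:
  i=0: ✓ (witness j=2)
  i=1: ✓ (witness j=2)
  i=2: ✓ (witness j=2)
  i=3: ✓ (witness j=3)
  i=4: ✓ (witness j=4)
  i=5: ✓ (witness j=5)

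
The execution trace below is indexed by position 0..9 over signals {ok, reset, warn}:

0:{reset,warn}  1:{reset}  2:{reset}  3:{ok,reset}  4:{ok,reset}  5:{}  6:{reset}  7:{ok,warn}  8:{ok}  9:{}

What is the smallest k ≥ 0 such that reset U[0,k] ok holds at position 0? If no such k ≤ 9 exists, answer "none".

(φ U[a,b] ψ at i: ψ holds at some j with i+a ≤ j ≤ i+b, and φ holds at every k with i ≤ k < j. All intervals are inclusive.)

Need earliest j ≥ 0 with ok, and reset at every k in [0,j-1].
  j=0: rhs fails.
  j=1: rhs fails.
  j=2: rhs fails.
  j=3: rhs holds; lhs holds on [0,2]. k = 3.

3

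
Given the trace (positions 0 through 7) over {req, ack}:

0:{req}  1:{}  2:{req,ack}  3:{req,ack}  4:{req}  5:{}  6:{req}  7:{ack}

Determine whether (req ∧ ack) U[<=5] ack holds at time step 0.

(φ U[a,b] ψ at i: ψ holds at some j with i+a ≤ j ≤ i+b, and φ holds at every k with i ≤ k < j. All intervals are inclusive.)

No

Need some j in [0,5] with ack, and (req ∧ ack) at every k in [0,j-1].
  j=0: ack false.
  j=1: ack false.
  j=2: ack holds, but (req ∧ ack) fails at k=0 → not this j.
  j=3: ack holds, but (req ∧ ack) fails at k=0 → not this j.
  j=4: ack false.
  j=5: ack false.
No j in the window works → until fails.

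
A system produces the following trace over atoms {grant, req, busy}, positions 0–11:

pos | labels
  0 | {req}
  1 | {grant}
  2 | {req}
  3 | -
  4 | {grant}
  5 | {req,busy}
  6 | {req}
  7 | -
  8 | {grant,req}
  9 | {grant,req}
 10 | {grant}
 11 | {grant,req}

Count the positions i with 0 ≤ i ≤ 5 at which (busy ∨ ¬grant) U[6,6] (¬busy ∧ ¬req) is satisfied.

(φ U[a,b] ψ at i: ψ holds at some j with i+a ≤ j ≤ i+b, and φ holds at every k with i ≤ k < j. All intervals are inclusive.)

Evaluate at each i in [0,5]:
  i=0: ✗ (no rhs in [6,6])
  i=1: ✗ (lhs fails at k=1 before rhs at j=7)
  i=2: ✗ (no rhs in [8,8])
  i=3: ✗ (no rhs in [9,9])
  i=4: ✗ (lhs fails at k=4 before rhs at j=10)
  i=5: ✗ (no rhs in [11,11])
Positions where it holds: {} → 0.

0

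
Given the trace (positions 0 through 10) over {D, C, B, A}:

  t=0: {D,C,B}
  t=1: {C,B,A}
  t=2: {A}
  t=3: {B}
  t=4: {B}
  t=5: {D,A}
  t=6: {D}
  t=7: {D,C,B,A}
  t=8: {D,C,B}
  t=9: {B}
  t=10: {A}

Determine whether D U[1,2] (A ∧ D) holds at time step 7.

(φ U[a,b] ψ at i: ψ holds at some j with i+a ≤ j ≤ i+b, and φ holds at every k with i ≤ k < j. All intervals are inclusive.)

Need some j in [8,9] with (A ∧ D), and D at every k in [7,j-1].
  j=8: (A ∧ D) false.
  j=9: (A ∧ D) false.
No j in the window works → until fails.

False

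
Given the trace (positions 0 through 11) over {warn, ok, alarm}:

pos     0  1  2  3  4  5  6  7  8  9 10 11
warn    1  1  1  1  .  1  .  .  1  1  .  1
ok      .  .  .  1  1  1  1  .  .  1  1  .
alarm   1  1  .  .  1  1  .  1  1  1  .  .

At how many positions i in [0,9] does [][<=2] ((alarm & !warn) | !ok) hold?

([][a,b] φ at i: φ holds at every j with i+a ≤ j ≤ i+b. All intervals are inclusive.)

Evaluate at each i in [0,9]:
  i=0: ✓ (all of [0,2])
  i=1: ✗ (fails at j=3)
  i=2: ✗ (fails at j=3)
  i=3: ✗ (fails at j=3)
  i=4: ✗ (fails at j=5)
  i=5: ✗ (fails at j=5)
  i=6: ✗ (fails at j=6)
  i=7: ✗ (fails at j=9)
  i=8: ✗ (fails at j=9)
  i=9: ✗ (fails at j=9)
Positions where it holds: {0} → 1.

1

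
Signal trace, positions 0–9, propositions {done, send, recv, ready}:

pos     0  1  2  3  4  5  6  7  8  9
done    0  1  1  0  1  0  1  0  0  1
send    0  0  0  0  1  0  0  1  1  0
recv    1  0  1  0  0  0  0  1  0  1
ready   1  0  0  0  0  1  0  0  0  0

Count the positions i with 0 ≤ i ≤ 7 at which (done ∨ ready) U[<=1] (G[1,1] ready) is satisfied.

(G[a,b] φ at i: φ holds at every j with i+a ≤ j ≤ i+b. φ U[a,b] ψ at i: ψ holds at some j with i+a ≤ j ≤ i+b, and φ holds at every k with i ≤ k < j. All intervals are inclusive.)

Evaluate at each i in [0,7]:
  i=0: ✗ (no rhs in [0,1])
  i=1: ✗ (no rhs in [1,2])
  i=2: ✗ (no rhs in [2,3])
  i=3: ✗ (lhs fails at k=3 before rhs at j=4)
  i=4: ✓ (rhs at j=4)
  i=5: ✗ (no rhs in [5,6])
  i=6: ✗ (no rhs in [6,7])
  i=7: ✗ (no rhs in [7,8])
Positions where it holds: {4} → 1.

1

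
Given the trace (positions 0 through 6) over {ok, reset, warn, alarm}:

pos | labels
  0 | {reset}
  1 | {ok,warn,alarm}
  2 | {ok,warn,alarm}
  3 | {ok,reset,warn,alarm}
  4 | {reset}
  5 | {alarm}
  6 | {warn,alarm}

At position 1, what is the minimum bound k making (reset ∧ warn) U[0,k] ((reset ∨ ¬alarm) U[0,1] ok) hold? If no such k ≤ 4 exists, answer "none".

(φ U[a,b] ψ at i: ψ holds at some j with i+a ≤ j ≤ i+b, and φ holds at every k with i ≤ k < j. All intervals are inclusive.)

Need earliest j ≥ 1 with ((reset ∨ ¬alarm) U[0,1] ok), and (reset ∧ warn) at every k in [1,j-1].
  j=1: rhs holds (empty prefix). k = 0.

0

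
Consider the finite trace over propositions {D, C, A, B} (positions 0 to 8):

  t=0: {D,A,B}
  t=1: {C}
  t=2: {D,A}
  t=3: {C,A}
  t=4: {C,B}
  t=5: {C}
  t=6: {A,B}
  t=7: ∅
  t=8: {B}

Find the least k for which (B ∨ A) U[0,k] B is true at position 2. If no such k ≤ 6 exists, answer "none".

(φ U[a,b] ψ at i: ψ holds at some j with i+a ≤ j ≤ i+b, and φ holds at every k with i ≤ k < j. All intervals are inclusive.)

2

Need earliest j ≥ 2 with B, and (B ∨ A) at every k in [2,j-1].
  j=2: rhs fails.
  j=3: rhs fails.
  j=4: rhs holds; lhs holds on [2,3]. k = 2.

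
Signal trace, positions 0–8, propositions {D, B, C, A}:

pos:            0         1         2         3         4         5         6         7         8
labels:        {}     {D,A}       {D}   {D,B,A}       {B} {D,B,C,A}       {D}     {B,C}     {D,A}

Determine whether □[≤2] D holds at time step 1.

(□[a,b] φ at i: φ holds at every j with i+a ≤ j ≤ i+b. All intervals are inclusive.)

Check D at every j in [1,3]:
  j=1: true
  j=2: true
  j=3: true
All positions satisfy it → formula holds.

Yes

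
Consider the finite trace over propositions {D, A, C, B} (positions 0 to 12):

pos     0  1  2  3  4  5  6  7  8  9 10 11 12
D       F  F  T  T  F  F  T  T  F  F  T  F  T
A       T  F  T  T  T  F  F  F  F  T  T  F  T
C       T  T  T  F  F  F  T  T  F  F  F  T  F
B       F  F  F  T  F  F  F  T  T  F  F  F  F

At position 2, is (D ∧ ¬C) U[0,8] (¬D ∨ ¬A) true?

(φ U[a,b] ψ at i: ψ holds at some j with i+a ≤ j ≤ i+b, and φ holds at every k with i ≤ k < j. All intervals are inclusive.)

Need some j in [2,10] with (¬D ∨ ¬A), and (D ∧ ¬C) at every k in [2,j-1].
  j=2: (¬D ∨ ¬A) false.
  j=3: (¬D ∨ ¬A) false.
  j=4: (¬D ∨ ¬A) holds, but (D ∧ ¬C) fails at k=2 → not this j.
  j=5: (¬D ∨ ¬A) holds, but (D ∧ ¬C) fails at k=2 → not this j.
  j=6: (¬D ∨ ¬A) holds, but (D ∧ ¬C) fails at k=2 → not this j.
  j=7: (¬D ∨ ¬A) holds, but (D ∧ ¬C) fails at k=2 → not this j.
  j=8: (¬D ∨ ¬A) holds, but (D ∧ ¬C) fails at k=2 → not this j.
  j=9: (¬D ∨ ¬A) holds, but (D ∧ ¬C) fails at k=2 → not this j.
  j=10: (¬D ∨ ¬A) false.
No j in the window works → until fails.

Does not hold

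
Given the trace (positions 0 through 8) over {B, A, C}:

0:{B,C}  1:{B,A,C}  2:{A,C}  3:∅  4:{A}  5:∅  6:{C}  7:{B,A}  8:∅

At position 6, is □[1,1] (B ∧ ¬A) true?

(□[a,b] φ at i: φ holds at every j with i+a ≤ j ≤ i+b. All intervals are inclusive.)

Check (B ∧ ¬A) at every j in [7,7]:
  j=7: false
Fails at j=7 → formula fails.

No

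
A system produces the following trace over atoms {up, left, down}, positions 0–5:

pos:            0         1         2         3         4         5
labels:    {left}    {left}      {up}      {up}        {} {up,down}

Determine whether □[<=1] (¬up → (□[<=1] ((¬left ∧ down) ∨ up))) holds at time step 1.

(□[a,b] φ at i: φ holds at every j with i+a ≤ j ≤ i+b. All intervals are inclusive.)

Check (¬up → (□[<=1] ((¬left ∧ down) ∨ up))) at every j in [1,2]:
  j=1: antecedent true; consequent fails at 1 → ✗
  j=2: antecedent false → ✓
Fails at j=1 → formula fails.

No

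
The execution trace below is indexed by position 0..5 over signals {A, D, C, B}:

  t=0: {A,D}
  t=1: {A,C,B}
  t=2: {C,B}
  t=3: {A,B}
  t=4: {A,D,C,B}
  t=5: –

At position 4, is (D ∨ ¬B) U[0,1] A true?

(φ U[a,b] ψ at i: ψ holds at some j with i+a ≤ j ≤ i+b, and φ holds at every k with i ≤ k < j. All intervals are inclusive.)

Need some j in [4,5] with A, and (D ∨ ¬B) at every k in [4,j-1].
  j=4: A holds; no prefix to check → satisfied.

Yes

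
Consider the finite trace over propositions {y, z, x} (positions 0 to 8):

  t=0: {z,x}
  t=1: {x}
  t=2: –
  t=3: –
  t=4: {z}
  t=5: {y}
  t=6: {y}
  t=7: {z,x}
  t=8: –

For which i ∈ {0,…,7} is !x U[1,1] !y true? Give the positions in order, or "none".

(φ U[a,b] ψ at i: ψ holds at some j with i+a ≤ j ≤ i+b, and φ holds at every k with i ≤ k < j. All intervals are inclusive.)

2, 3, 6

Evaluate at each i in [0,7]:
  i=0: ✗ (lhs fails at k=0 before rhs at j=1)
  i=1: ✗ (lhs fails at k=1 before rhs at j=2)
  i=2: ✓ (rhs at j=3; lhs holds on [2,2])
  i=3: ✓ (rhs at j=4; lhs holds on [3,3])
  i=4: ✗ (no rhs in [5,5])
  i=5: ✗ (no rhs in [6,6])
  i=6: ✓ (rhs at j=7; lhs holds on [6,6])
  i=7: ✗ (lhs fails at k=7 before rhs at j=8)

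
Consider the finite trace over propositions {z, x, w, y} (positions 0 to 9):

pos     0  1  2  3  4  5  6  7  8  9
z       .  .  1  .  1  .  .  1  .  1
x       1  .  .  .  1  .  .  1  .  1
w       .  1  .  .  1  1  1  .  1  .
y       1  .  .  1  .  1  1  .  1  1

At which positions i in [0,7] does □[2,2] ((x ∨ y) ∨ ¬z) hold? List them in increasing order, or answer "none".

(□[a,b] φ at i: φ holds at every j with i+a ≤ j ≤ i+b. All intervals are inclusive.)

Evaluate at each i in [0,7]:
  i=0: ✗ (fails at j=2)
  i=1: ✓ (all of [3,3])
  i=2: ✓ (all of [4,4])
  i=3: ✓ (all of [5,5])
  i=4: ✓ (all of [6,6])
  i=5: ✓ (all of [7,7])
  i=6: ✓ (all of [8,8])
  i=7: ✓ (all of [9,9])

1, 2, 3, 4, 5, 6, 7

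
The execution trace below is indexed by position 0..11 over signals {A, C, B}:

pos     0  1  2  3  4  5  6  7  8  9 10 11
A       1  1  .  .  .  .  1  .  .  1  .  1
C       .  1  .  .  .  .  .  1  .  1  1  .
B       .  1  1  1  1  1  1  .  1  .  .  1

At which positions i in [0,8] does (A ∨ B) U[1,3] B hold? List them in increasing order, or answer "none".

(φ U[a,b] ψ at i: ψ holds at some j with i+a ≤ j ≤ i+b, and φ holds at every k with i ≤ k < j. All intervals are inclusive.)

Evaluate at each i in [0,8]:
  i=0: ✓ (rhs at j=1; lhs holds on [0,0])
  i=1: ✓ (rhs at j=2; lhs holds on [1,1])
  i=2: ✓ (rhs at j=3; lhs holds on [2,2])
  i=3: ✓ (rhs at j=4; lhs holds on [3,3])
  i=4: ✓ (rhs at j=5; lhs holds on [4,4])
  i=5: ✓ (rhs at j=6; lhs holds on [5,5])
  i=6: ✗ (lhs fails at k=7 before rhs at j=8)
  i=7: ✗ (lhs fails at k=7 before rhs at j=8)
  i=8: ✗ (lhs fails at k=10 before rhs at j=11)

0, 1, 2, 3, 4, 5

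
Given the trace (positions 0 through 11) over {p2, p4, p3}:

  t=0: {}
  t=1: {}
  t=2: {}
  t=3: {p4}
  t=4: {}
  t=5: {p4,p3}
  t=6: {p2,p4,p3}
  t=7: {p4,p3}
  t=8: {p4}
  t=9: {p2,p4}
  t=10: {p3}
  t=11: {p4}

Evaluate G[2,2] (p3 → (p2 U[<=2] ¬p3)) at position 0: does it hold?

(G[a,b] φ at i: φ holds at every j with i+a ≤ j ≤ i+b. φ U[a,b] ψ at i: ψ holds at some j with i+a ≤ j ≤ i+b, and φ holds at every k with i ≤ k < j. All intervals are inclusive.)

Check (p3 → (p2 U[<=2] ¬p3)) at every j in [2,2]:
  j=2: antecedent false → ✓
All positions satisfy it → formula holds.

Holds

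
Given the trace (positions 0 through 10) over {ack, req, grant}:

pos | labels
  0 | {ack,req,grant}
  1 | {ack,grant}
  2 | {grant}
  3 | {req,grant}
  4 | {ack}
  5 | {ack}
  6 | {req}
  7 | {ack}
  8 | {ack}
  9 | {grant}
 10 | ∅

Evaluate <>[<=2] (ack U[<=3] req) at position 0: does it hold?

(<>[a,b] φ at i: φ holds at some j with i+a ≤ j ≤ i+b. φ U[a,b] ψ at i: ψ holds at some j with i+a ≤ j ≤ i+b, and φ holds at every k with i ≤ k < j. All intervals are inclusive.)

Check (ack U[<=3] req) at each j in [0,2]:
  j=0: holds
  j=1: fails
  j=2: fails
Found at j=0 → formula holds.

Yes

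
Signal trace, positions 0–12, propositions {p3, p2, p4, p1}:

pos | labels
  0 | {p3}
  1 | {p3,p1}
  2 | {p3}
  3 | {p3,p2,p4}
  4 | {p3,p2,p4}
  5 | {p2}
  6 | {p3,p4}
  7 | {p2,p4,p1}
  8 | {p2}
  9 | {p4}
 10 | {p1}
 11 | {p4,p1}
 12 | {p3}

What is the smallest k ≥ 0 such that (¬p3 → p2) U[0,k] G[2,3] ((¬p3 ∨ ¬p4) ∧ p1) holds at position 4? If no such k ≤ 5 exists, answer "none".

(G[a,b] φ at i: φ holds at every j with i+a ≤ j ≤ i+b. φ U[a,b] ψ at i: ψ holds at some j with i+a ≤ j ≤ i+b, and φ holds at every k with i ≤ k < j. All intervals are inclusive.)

Need earliest j ≥ 4 with G[2,3] ((¬p3 ∨ ¬p4) ∧ p1), and (¬p3 → p2) at every k in [4,j-1].
  j=4: rhs fails.
  j=5: rhs fails.
  j=6: rhs fails.
  j=7: rhs fails.
  j=8: rhs holds; lhs holds on [4,7]. k = 4.

4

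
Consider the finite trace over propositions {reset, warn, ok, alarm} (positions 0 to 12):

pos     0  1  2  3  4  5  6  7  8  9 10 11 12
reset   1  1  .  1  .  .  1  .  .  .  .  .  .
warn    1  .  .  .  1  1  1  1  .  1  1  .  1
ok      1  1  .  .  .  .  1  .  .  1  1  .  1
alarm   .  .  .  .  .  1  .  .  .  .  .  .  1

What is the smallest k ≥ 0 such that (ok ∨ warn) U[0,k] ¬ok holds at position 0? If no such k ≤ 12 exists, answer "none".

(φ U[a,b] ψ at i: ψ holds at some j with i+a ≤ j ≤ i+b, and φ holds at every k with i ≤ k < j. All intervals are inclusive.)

2

Need earliest j ≥ 0 with ¬ok, and (ok ∨ warn) at every k in [0,j-1].
  j=0: rhs fails.
  j=1: rhs fails.
  j=2: rhs holds; lhs holds on [0,1]. k = 2.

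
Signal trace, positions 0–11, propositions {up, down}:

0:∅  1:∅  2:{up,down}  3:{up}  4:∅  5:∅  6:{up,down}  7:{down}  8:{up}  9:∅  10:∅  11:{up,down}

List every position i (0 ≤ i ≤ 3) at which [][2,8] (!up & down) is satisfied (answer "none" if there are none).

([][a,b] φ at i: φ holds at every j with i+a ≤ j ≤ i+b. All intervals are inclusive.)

Evaluate at each i in [0,3]:
  i=0: ✗ (fails at j=2)
  i=1: ✗ (fails at j=3)
  i=2: ✗ (fails at j=4)
  i=3: ✗ (fails at j=5)

none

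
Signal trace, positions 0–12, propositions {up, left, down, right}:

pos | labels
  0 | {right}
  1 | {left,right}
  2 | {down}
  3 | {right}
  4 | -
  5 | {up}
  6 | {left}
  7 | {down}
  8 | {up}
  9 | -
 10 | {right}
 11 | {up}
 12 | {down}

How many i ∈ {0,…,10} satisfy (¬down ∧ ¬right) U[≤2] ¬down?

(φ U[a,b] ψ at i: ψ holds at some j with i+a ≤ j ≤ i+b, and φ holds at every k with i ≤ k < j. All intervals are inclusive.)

9

Evaluate at each i in [0,10]:
  i=0: ✓ (rhs at j=0)
  i=1: ✓ (rhs at j=1)
  i=2: ✗ (lhs fails at k=2 before rhs at j=3)
  i=3: ✓ (rhs at j=3)
  i=4: ✓ (rhs at j=4)
  i=5: ✓ (rhs at j=5)
  i=6: ✓ (rhs at j=6)
  i=7: ✗ (lhs fails at k=7 before rhs at j=8)
  i=8: ✓ (rhs at j=8)
  i=9: ✓ (rhs at j=9)
  i=10: ✓ (rhs at j=10)
Positions where it holds: {0, 1, 3, 4, 5, 6, 8, 9, 10} → 9.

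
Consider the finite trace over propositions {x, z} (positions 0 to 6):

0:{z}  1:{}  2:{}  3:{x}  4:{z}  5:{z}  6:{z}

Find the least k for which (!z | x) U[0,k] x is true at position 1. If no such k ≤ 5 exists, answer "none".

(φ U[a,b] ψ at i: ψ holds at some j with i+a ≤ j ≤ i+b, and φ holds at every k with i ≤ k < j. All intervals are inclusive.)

Need earliest j ≥ 1 with x, and (!z | x) at every k in [1,j-1].
  j=1: rhs fails.
  j=2: rhs fails.
  j=3: rhs holds; lhs holds on [1,2]. k = 2.

2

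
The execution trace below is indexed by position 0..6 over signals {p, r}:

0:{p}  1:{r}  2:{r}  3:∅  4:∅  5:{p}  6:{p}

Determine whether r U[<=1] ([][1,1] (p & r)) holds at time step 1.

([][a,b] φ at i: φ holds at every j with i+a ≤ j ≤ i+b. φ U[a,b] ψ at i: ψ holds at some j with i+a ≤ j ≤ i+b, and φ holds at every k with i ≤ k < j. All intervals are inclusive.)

Need some j in [1,2] with [][1,1] (p & r), and r at every k in [1,j-1].
  j=1: [][1,1] (p & r) — fails at 2.
  j=2: [][1,1] (p & r) — fails at 3.
No j in the window works → until fails.

No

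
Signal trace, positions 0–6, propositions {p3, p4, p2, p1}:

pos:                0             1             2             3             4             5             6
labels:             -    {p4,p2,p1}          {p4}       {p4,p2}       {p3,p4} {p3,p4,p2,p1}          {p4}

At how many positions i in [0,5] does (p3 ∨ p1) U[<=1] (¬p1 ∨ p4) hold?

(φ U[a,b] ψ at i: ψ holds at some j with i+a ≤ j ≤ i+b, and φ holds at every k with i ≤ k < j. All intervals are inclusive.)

Evaluate at each i in [0,5]:
  i=0: ✓ (rhs at j=0)
  i=1: ✓ (rhs at j=1)
  i=2: ✓ (rhs at j=2)
  i=3: ✓ (rhs at j=3)
  i=4: ✓ (rhs at j=4)
  i=5: ✓ (rhs at j=5)
Positions where it holds: {0, 1, 2, 3, 4, 5} → 6.

6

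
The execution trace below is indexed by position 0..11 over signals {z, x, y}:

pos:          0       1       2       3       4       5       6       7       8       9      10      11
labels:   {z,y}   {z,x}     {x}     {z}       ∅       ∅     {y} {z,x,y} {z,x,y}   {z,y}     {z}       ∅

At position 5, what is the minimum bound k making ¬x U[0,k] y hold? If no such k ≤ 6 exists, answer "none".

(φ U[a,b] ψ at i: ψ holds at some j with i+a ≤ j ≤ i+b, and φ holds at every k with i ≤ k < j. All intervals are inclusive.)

Need earliest j ≥ 5 with y, and ¬x at every k in [5,j-1].
  j=5: rhs fails.
  j=6: rhs holds; lhs holds on [5,5]. k = 1.

1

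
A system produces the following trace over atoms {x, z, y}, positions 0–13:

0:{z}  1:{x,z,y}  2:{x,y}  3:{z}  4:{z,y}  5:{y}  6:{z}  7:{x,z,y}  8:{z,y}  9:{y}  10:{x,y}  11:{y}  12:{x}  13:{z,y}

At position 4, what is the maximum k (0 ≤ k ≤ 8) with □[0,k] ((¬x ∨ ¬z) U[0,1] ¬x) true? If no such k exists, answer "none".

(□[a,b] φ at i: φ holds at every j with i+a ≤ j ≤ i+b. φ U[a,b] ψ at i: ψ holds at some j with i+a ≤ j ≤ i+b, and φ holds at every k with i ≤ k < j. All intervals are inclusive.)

2

((¬x ∨ ¬z) U[0,1] ¬x) must hold from j=4 onward; find where it first fails.
  j=4: holds
  j=5: holds
  j=6: holds
  j=7: fails
Holds on [4,6], so largest k = 2.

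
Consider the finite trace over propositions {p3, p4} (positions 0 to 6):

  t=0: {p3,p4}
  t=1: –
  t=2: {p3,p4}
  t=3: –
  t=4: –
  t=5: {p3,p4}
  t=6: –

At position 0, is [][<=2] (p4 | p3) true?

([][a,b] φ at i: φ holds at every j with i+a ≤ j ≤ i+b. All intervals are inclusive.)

No

Check (p4 | p3) at every j in [0,2]:
  j=0: true
  j=1: false
  j=2: true
Fails at j=1 → formula fails.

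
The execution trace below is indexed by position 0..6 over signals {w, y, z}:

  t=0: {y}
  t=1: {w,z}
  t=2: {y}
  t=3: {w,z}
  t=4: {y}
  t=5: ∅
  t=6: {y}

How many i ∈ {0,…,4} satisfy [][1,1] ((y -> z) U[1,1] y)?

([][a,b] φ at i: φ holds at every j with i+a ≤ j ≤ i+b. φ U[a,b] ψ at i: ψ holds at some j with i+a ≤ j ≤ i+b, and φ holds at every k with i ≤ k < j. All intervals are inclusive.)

3

Evaluate at each i in [0,4]:
  i=0: ✓ (all of [1,1])
  i=1: ✗ (fails at j=2)
  i=2: ✓ (all of [3,3])
  i=3: ✗ (fails at j=4)
  i=4: ✓ (all of [5,5])
Positions where it holds: {0, 2, 4} → 3.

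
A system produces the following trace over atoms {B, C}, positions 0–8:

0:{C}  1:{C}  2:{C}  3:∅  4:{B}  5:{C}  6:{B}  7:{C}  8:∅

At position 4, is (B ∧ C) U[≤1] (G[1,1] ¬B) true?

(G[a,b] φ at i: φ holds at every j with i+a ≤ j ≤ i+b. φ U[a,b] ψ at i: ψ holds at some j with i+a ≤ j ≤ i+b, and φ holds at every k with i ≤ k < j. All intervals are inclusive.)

Need some j in [4,5] with G[1,1] ¬B, and (B ∧ C) at every k in [4,j-1].
  j=4: G[1,1] ¬B holds; no prefix to check → satisfied.

True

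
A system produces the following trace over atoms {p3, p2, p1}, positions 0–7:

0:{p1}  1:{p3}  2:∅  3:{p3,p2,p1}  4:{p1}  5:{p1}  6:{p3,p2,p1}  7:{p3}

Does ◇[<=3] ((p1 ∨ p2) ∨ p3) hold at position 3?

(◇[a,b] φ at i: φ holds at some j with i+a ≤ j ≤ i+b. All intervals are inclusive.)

Check ((p1 ∨ p2) ∨ p3) at each j in [3,6]:
  j=3: true
  j=4: true
  j=5: true
  j=6: true
Found at j=3 → formula holds.

Holds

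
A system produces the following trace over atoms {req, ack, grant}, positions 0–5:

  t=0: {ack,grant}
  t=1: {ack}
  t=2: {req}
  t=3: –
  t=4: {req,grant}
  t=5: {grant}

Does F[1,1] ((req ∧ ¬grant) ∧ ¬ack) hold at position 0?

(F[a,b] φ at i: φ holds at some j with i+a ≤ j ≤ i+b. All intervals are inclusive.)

No

Check ((req ∧ ¬grant) ∧ ¬ack) at each j in [1,1]:
  j=1: false
No position in the window satisfies it → formula fails.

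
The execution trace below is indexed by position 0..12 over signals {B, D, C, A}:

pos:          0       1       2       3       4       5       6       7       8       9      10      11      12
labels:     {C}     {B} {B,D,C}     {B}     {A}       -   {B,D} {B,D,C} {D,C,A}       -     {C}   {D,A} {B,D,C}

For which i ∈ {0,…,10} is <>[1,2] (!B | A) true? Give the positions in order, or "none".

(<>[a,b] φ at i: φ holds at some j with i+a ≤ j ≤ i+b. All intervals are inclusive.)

2, 3, 4, 6, 7, 8, 9, 10

Evaluate at each i in [0,10]:
  i=0: ✗ (none in [1,2])
  i=1: ✗ (none in [2,3])
  i=2: ✓ (witness j=4)
  i=3: ✓ (witness j=4)
  i=4: ✓ (witness j=5)
  i=5: ✗ (none in [6,7])
  i=6: ✓ (witness j=8)
  i=7: ✓ (witness j=8)
  i=8: ✓ (witness j=9)
  i=9: ✓ (witness j=10)
  i=10: ✓ (witness j=11)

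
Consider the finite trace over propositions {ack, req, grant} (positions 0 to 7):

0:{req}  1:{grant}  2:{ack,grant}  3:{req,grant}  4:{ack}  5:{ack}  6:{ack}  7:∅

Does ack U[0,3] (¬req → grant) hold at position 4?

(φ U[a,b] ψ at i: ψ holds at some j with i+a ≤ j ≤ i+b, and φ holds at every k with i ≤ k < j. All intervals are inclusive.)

False

Need some j in [4,7] with (¬req → grant), and ack at every k in [4,j-1].
  j=4: (¬req → grant) false.
  j=5: (¬req → grant) false.
  j=6: (¬req → grant) false.
  j=7: (¬req → grant) false.
No j in the window works → until fails.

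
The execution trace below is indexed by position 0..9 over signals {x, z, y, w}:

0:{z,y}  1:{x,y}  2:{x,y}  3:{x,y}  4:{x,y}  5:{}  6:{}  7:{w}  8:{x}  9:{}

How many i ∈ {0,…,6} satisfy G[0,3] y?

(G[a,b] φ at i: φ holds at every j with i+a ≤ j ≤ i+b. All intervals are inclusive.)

2

Evaluate at each i in [0,6]:
  i=0: ✓ (all of [0,3])
  i=1: ✓ (all of [1,4])
  i=2: ✗ (fails at j=5)
  i=3: ✗ (fails at j=5)
  i=4: ✗ (fails at j=5)
  i=5: ✗ (fails at j=5)
  i=6: ✗ (fails at j=6)
Positions where it holds: {0, 1} → 2.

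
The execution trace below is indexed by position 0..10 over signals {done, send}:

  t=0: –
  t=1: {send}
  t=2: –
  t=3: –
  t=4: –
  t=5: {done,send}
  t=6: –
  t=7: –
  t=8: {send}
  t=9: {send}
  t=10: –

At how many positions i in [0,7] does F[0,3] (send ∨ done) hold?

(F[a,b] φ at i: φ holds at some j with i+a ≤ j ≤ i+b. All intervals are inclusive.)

Evaluate at each i in [0,7]:
  i=0: ✓ (witness j=1)
  i=1: ✓ (witness j=1)
  i=2: ✓ (witness j=5)
  i=3: ✓ (witness j=5)
  i=4: ✓ (witness j=5)
  i=5: ✓ (witness j=5)
  i=6: ✓ (witness j=8)
  i=7: ✓ (witness j=8)
Positions where it holds: {0, 1, 2, 3, 4, 5, 6, 7} → 8.

8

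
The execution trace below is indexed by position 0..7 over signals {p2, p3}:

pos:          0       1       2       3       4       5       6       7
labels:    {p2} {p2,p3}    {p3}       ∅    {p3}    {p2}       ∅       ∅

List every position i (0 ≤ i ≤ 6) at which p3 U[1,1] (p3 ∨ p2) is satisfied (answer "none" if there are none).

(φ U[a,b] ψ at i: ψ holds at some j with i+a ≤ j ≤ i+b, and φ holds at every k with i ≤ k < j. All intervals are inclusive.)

1, 4

Evaluate at each i in [0,6]:
  i=0: ✗ (lhs fails at k=0 before rhs at j=1)
  i=1: ✓ (rhs at j=2; lhs holds on [1,1])
  i=2: ✗ (no rhs in [3,3])
  i=3: ✗ (lhs fails at k=3 before rhs at j=4)
  i=4: ✓ (rhs at j=5; lhs holds on [4,4])
  i=5: ✗ (no rhs in [6,6])
  i=6: ✗ (no rhs in [7,7])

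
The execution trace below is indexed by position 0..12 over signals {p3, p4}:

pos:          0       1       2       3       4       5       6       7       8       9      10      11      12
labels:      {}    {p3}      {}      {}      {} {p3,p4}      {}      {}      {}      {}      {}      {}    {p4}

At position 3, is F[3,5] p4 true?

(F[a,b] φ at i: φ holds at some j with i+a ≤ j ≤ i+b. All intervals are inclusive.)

Check p4 at each j in [6,8]:
  j=6: false
  j=7: false
  j=8: false
No position in the window satisfies it → formula fails.

No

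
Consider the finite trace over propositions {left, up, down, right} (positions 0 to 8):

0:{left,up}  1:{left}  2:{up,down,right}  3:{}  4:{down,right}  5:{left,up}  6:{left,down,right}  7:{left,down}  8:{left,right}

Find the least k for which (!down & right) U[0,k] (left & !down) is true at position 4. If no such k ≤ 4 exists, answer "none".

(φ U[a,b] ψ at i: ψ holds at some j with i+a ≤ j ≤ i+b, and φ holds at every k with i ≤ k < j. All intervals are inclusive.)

none

Need earliest j ≥ 4 with (left & !down), and (!down & right) at every k in [4,j-1].
  j=4: rhs fails.
  j=5: rhs holds but lhs fails at k=4.
  j=6: rhs fails.
  j=7: rhs fails.
  j=8: rhs holds but lhs fails at k=4.
No witness within the range → none.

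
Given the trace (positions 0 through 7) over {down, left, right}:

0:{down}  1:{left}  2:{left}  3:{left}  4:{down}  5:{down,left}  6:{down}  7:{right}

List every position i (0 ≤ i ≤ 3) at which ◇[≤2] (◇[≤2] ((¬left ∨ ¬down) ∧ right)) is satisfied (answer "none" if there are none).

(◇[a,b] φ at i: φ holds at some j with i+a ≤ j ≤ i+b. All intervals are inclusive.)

Evaluate at each i in [0,3]:
  i=0: ✗ (none in [0,2])
  i=1: ✗ (none in [1,3])
  i=2: ✗ (none in [2,4])
  i=3: ✓ (witness j=5)

3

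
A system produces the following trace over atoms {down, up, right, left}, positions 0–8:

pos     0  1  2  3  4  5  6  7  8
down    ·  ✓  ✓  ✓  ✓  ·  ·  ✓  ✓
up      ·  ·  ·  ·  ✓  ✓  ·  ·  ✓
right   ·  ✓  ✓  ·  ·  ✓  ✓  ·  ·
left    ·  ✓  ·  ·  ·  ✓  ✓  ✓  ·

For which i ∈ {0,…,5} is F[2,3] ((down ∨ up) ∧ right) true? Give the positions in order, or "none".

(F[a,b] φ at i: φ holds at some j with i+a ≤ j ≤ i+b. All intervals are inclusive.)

0, 2, 3

Evaluate at each i in [0,5]:
  i=0: ✓ (witness j=2)
  i=1: ✗ (none in [3,4])
  i=2: ✓ (witness j=5)
  i=3: ✓ (witness j=5)
  i=4: ✗ (none in [6,7])
  i=5: ✗ (none in [7,8])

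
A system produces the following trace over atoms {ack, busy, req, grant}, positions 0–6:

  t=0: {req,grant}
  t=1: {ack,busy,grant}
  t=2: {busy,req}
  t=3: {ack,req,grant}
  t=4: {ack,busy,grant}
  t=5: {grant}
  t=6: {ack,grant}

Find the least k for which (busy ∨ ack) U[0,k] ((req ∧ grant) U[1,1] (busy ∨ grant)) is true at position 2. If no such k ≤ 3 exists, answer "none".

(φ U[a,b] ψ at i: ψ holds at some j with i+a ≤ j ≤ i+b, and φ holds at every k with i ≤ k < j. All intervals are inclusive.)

1

Need earliest j ≥ 2 with ((req ∧ grant) U[1,1] (busy ∨ grant)), and (busy ∨ ack) at every k in [2,j-1].
  j=2: rhs fails.
  j=3: rhs holds; lhs holds on [2,2]. k = 1.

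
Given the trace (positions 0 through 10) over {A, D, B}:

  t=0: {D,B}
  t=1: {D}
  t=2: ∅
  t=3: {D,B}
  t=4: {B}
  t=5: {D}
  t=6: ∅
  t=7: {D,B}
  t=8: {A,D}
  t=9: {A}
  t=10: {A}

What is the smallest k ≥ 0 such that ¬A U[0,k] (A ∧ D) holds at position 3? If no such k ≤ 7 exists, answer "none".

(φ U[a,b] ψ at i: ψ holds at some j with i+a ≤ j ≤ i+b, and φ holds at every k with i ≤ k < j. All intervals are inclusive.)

5

Need earliest j ≥ 3 with (A ∧ D), and ¬A at every k in [3,j-1].
  j=3: rhs fails.
  j=4: rhs fails.
  j=5: rhs fails.
  j=6: rhs fails.
  j=7: rhs fails.
  j=8: rhs holds; lhs holds on [3,7]. k = 5.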